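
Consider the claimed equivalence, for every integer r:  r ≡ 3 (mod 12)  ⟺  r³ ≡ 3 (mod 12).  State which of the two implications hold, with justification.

Both directions hold.

Forward direction. Suppose r ≡ 3 (mod 12). Write r = 12j + 3. Then (12j + 3)³ = 1728j³ + 1296j² + 324j + 27 = 12(144j³ + 108j² + 27j + 2) + 3, so r³ ≡ 3 (mod 12).

Converse. Suppose r³ ≡ 3 (mod 12). The only residue r in {0, …, 11} with r³ ≡ 3 (mod 12) is r = 3, so r ≡ 3 (mod 12).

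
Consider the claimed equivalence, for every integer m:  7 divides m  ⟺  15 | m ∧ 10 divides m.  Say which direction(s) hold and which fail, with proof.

Forward direction. This fails: take m = 7. Certainly 7 ∣ 7, but 15 ∤ 7.

Converse. This fails: take m = 30. Both 15 ∣ 30 and 10 ∣ 30, yet 30 is not a multiple of 7 (since 30 = 4·7 + 2), so 7 ∤ 30.

Both directions fail.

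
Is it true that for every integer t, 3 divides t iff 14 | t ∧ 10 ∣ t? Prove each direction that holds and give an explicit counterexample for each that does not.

Neither implication holds.

(→) This fails: take t = 3. Certainly 3 ∣ 3, but 14 ∤ 3.

(←) This fails: take t = 70. Both 14 ∣ 70 and 10 ∣ 70, yet 70 is not a multiple of 3 (since 70 = 23·3 + 1), so 3 ∤ 70.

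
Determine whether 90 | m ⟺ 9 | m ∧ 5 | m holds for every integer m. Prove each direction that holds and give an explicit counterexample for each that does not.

Not equivalent: only (⇒) holds.

(⟹) If 90 ∣ m, write m = 90q. Since 90 = 10·9, m = 9·(10q), so 9 ∣ m; and since 90 = 18·5, m = 5·(18q), so 5 ∣ m.

(⟸) This fails: take m = 45. Both 9 ∣ 45 and 5 ∣ 45, yet 45 is not a multiple of 90 (since 45 = 0·90 + 45), so 90 ∤ 45.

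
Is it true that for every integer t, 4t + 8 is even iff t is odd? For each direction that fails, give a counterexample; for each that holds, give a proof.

(⟹) This fails: take t = 4. Then 4t + 8 = 24, which is even, yet t = 4 is even, not odd.

(⟸) Suppose t is odd. Since 4 is even, 4t is even for every t, so 4t + 8 has the same parity as 8, which is even. Hence 4t + 8 is even.

Only the converse holds.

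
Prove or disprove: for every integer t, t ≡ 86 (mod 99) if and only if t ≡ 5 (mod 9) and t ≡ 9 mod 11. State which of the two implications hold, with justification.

Both directions hold; the statement is true.

(→) Suppose t ≡ 86 (mod 99); write t = 99j + 86. Since 9 ∣ 99, reducing mod 9 gives t ≡ 86 ≡ 5 (mod 9); since 11 ∣ 99, reducing mod 11 gives t ≡ 86 ≡ 9 (mod 11).

(←) Conversely, if t ≡ 5 (mod 9) and t ≡ 9 (mod 11), then by the Chinese remainder theorem t ≡ 86 (mod 99). This is exactly t ≡ 86 (mod 99).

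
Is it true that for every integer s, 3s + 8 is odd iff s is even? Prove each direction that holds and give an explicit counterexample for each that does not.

(⇒) This fails: s = 1 gives 3s + 8 = 11, which is odd, but 1 is odd, not even.

(⇐) This also fails: s = 0 is even, but 3s + 8 = 8 is even, not odd.

Neither implication holds.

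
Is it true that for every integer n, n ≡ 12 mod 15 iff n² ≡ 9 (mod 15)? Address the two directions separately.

(⇒) holds; (⇐) fails.

(→) Suppose n ≡ 12 mod 15. Write n = 15j + 12. Then (15j + 12)² = 225j² + 360j + 144 = 15(15j² + 24j + 9) + 9, so n² ≡ 9 (mod 15).

(←) This fails: take n = 3. Then 3² = 9 ≡ 9 (mod 15), yet 3 ≡ 3 (mod 15), not 12.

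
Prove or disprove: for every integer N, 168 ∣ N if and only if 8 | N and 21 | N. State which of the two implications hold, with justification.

(⟹) If 168 ∣ N, write N = 168q. Since 168 = 21·8, N = 8·(21q), so 8 ∣ N; and since 168 = 8·21, N = 21·(8q), so 21 ∣ N.

(⟸) Suppose 8 ∣ N and 21 ∣ N. Any common multiple of 8 and 21 is a multiple of their lcm; here gcd(8, 21) = 1, so lcm(8, 21) = 8·21 = 168, so 168 ∣ N.

Both implications hold.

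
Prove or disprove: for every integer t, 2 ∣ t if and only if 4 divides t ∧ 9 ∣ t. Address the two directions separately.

[⇒] This fails: take t = 2. Certainly 2 ∣ 2, but 4 ∤ 2.

[⇐] Suppose 4 ∣ t and 9 ∣ t. Any common multiple of 4 and 9 is a multiple of their lcm; here gcd(4, 9) = 1, so lcm(4, 9) = 4·9 = 36, so 36 ∣ t. Since 2 ∣ 36, it follows that 2 ∣ t.

Only the converse holds.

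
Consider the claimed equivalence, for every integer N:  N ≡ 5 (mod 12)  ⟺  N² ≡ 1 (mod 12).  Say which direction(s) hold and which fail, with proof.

(⟹) Suppose N ≡ 5 (mod 12). Write N = 12j + 5. Then (12j + 5)² = 144j² + 120j + 25 = 12(12j² + 10j + 2) + 1, so N² ≡ 1 (mod 12).

(⟸) This fails: take N = 1. Then 1² = 1 ≡ 1 (mod 12), yet 1 ≡ 1 (mod 12), not 5.

Only the forward direction holds.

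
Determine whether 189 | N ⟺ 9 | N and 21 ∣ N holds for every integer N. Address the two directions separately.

Only the forward direction holds.

(→) If 189 ∣ N, write N = 189q. Since 189 = 21·9, N = 9·(21q), so 9 ∣ N; and since 189 = 9·21, N = 21·(9q), so 21 ∣ N.

(←) This fails: take N = 63. Both 9 ∣ 63 and 21 ∣ 63, yet 63 is not a multiple of 189 (since 63 = 0·189 + 63), so 189 ∤ 63.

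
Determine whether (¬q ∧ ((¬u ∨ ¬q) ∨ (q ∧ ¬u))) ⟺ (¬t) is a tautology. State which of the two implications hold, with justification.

[⇒] This fails. Under q = F, t = T, u = F, the left side is true but the right side is false.

[⇐] This fails. Under q = T, t = F, u = F, the left side is false but the right side is true.

Neither direction holds.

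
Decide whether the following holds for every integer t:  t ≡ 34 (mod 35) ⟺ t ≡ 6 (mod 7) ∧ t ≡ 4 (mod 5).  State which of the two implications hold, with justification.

Both implications hold.

(⟸) If t ≡ 6 (mod 7) and t ≡ 4 (mod 5), then by the Chinese remainder theorem t ≡ 34 (mod 35). This is exactly t ≡ 34 (mod 35).

(⟹) Suppose t ≡ 34 (mod 35); write t = 35j + 34. Since 7 ∣ 35, reducing mod 7 gives t ≡ 34 ≡ 6 (mod 7); since 5 ∣ 35, reducing mod 5 gives t ≡ 34 ≡ 4 (mod 5).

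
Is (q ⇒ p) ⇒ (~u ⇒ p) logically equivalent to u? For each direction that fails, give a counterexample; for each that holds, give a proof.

Forward direction. This fails. Under p = T, u = F, q = F, the left side is true but the right side is false.

Converse. Assume the antecedent. If p is true, (q ⇒ p) ⇒ (~u ⇒ p) reduces to true regardless of the other variables. If p is false, the antecedent forces (p = F, u = T, q = F) or (p = F, u = T, q = T), and (q ⇒ p) ⇒ (~u ⇒ p) holds there. Either way (q ⇒ p) ⇒ (~u ⇒ p) holds.

Only the converse holds.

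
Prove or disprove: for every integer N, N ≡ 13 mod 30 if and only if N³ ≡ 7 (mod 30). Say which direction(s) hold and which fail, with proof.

(⟹) Suppose N ≡ 13 mod 30. Write N = 30j + 13. Then (30j + 13)³ = 27000j³ + 35100j² + 15210j + 2197 = 30(900j³ + 1170j² + 507j + 73) + 7, so N³ ≡ 7 (mod 30).

(⟸) Conversely, suppose N³ ≡ 7 (mod 30). The only residue r in {0, …, 29} with r³ ≡ 7 (mod 30) is r = 13, so N ≡ 13 (mod 30).

Both implications hold.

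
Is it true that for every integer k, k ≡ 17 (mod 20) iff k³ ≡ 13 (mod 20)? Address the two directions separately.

(→) Suppose k ≡ 17 (mod 20). Write k = 20j + 17. Then (20j + 17)³ = 8000j³ + 20400j² + 17340j + 4913 = 20(400j³ + 1020j² + 867j + 245) + 13, so k³ ≡ 13 (mod 20).

(←) Conversely, suppose k³ ≡ 13 (mod 20). The only residue r in {0, …, 19} with r³ ≡ 13 (mod 20) is r = 17, so k ≡ 17 (mod 20).

Equivalent; both directions hold.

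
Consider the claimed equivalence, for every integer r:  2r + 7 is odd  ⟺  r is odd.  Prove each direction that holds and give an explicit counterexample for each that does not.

Forward direction. This fails: take r = 0. Then 2r + 7 = 7, which is odd, yet r = 0 is even, not odd.

Converse. Suppose r is odd. Since 2 is even, 2r is even for every r, so 2r + 7 has the same parity as 7, which is odd. Hence 2r + 7 is odd.

(⇒) fails; (⇐) holds.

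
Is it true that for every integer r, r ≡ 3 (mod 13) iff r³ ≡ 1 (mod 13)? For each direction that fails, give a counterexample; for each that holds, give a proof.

Only the forward implication holds.

[⇒] Suppose r ≡ 3 (mod 13). Write r = 13j + 3. Then (13j + 3)³ = 2197j³ + 1521j² + 351j + 27 = 13(169j³ + 117j² + 27j + 2) + 1, so r³ ≡ 1 (mod 13).

[⇐] This fails: take r = 1. Then 1³ = 1 ≡ 1 (mod 13), yet 1 ≡ 1 (mod 13), not 3.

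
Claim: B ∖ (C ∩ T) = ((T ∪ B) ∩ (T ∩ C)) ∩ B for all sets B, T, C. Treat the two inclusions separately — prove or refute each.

(⊆) This inclusion fails. Take B = {1}, T = ∅, C = ∅; then 1 ∈ B ∖ (C ∩ T) but 1 ∉ ((T ∪ B) ∩ (T ∩ C)) ∩ B.

(⊇) This inclusion fails. Take B = {1}, T = {1}, C = {1}; then 1 ∈ ((T ∪ B) ∩ (T ∩ C)) ∩ B but 1 ∉ B ∖ (C ∩ T).

Both inclusions fail.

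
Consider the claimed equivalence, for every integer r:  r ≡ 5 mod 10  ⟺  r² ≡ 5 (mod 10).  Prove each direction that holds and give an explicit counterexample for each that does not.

The biconditional holds.

(→) Suppose r ≡ 5 mod 10. Write r = 10j + 5. Then (10j + 5)² = 100j² + 100j + 25 = 10(10j² + 10j + 2) + 5, so r² ≡ 5 (mod 10).

(←) Conversely, suppose r² ≡ 5 (mod 10). The only residue r in {0, …, 9} with r² ≡ 5 (mod 10) is r = 5, so r ≡ 5 (mod 10).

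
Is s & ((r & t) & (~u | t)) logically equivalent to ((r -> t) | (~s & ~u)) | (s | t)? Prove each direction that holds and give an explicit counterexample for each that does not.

[⇒] Assume the antecedent. If t is true, the consequent reduces to true regardless of the other variables. If t is false, the antecedent cannot hold. Either way the consequent holds.

[⇐] This fails. Under t = F, r = F, u = F, s = F, the left side is false but the right side is true.

Only the forward implication holds.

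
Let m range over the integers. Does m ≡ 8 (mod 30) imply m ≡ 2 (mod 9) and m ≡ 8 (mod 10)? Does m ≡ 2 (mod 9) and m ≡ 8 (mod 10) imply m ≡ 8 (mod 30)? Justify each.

(⟹) This fails: m = 8 gives 8 ≡ 8 (mod 30) but 8 ≡ 8 (mod 9), so the conjunction on the right does not hold.

(⟸) Conversely, if m ≡ 2 (mod 9) and m ≡ 8 (mod 10), then by the Chinese remainder theorem m ≡ 38 (mod 90). Since 38 ≡ 8 (mod 30) and 30 ∣ 90, we get m ≡ 8 (mod 30).

Only the converse holds.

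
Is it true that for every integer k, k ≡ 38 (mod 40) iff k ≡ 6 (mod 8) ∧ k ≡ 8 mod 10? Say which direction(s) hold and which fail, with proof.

The biconditional holds.

[⇐] If k ≡ 6 (mod 8) and k ≡ 8 (mod 10), then by the Chinese remainder theorem k ≡ 38 (mod 40). This is exactly k ≡ 38 (mod 40).

[⇒] Suppose k ≡ 38 (mod 40); write k = 40j + 38. Since 8 ∣ 40, reducing mod 8 gives k ≡ 38 ≡ 6 (mod 8); since 10 ∣ 40, reducing mod 10 gives k ≡ 38 ≡ 8 (mod 10).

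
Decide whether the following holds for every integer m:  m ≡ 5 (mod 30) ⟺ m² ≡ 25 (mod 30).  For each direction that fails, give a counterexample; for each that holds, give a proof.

Not equivalent: only (⇒) holds.

(⟹) Suppose m ≡ 5 (mod 30). Write m = 30j + 5. Then (30j + 5)² = 900j² + 300j + 25 = 30(30j² + 10j) + 25, so m² ≡ 25 (mod 30).

(⟸) This fails: take m = 25. Then 25² = 625 ≡ 25 (mod 30), yet 25 ≡ 25 (mod 30), not 5.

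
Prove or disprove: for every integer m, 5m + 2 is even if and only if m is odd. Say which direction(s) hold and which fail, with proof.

(⇒) fails and (⇐) fails.

(→) This fails: m = 6 gives 5m + 2 = 32, which is even, but 6 is even, not odd.

(←) This also fails: m = 3 is odd, but 5m + 2 = 17 is odd, not even.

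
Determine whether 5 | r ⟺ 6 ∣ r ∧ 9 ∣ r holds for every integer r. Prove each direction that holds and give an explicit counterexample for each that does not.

Neither direction holds.

(⟹) This fails: take r = 5. Certainly 5 ∣ 5, but 6 ∤ 5.

(⟸) This fails: take r = 18. Both 6 ∣ 18 and 9 ∣ 18, yet 18 is not a multiple of 5 (since 18 = 3·5 + 3), so 5 ∤ 18.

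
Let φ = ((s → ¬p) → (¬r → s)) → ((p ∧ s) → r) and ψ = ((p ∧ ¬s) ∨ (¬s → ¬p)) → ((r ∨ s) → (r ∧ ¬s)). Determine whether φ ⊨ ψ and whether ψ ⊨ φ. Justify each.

Only the reverse direction holds.

Forward direction. This fails. Under r = F, s = T, p = F, the left side is true but the right side is false.

Converse. Assume the antecedent. If r is true, the consequent reduces to true regardless of the other variables. If r is false, the antecedent forces (r = F, s = F, p = F) or (r = F, s = F, p = T), and the consequent holds there. Either way the consequent holds.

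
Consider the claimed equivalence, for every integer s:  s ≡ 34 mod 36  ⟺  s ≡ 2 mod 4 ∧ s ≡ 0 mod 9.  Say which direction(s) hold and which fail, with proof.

(→) This fails: s = 34 gives 34 ≡ 34 (mod 36) but 34 ≡ 7 (mod 9), so the conjunction on the right does not hold.

(←) This fails: s = 18 satisfies both congruences on the right (18 ≡ 2 mod 4 and 18 ≡ 0 mod 9) yet 18 ≡ 18 (mod 36), not 34.

Neither implication holds.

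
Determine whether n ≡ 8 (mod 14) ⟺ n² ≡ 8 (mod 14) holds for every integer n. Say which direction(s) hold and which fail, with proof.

(⟹) Suppose n ≡ 8 (mod 14). Write n = 14j + 8. Then (14j + 8)² = 196j² + 224j + 64 = 14(14j² + 16j + 4) + 8, so n² ≡ 8 (mod 14).

(⟸) This fails: take n = 6. Then 6² = 36 ≡ 8 (mod 14), yet 6 ≡ 6 (mod 14), not 8.

(⇒) holds; (⇐) fails.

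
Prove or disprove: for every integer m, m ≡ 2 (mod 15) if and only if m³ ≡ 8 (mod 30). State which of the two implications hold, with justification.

(⇒) This fails: take m = 17. Then 17 ≡ 2 (mod 15), but 17³ = 4913 ≡ 23 (mod 30), not 8.

(⇐) Conversely, the residues r modulo 30 with r³ ≡ 8 (mod 30) are exactly {2}, and each is ≡ 2 (mod 15).

Not equivalent: only (⇐) holds.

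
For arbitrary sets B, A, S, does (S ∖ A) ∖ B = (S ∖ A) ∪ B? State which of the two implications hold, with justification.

(⊇) This inclusion fails. Take B = {1}, A = ∅, S = ∅; then 1 ∈ (S ∖ A) ∪ B but 1 ∉ (S ∖ A) ∖ B.

(⊆) Let x ∈ (S ∖ A) ∖ B. Then x ∈ S and x ∉ B, A, from which x ∈ (S ∖ A) ∪ B.

Only the forward inclusion holds.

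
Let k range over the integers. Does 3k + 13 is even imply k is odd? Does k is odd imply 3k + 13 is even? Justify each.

(⟹) Suppose 3k + 13 is even. Since 3 is odd, 3k and k have the same parity, so 3k + 13 ≡ k + 13 (mod 2). As 13 is odd, 3k + 13 is even exactly when k is odd. Thus k is odd.

(⟸) Conversely, suppose k is odd; write k = 2j + 1. Then 3k + 13 = 3·(2j + 1) + 13 = 2·3j + 16, which is even.

Both directions hold.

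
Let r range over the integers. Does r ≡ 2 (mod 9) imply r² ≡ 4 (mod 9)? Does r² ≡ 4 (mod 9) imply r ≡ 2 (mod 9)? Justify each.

The forward direction holds; the converse fails.

[⇒] Suppose r ≡ 2 (mod 9). Write r = 9j + 2. Then (9j + 2)² = 81j² + 36j + 4 = 9(9j² + 4j) + 4, so r² ≡ 4 (mod 9).

[⇐] This fails: take r = 7. Then 7² = 49 ≡ 4 (mod 9), yet 7 ≡ 7 (mod 9), not 2.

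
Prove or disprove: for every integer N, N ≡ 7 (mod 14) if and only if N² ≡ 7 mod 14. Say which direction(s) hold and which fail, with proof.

Both implications hold.

(⟹) Suppose N ≡ 7 (mod 14). Write N = 14j + 7. Then (14j + 7)² = 196j² + 196j + 49 = 14(14j² + 14j + 3) + 7, so N² ≡ 7 (mod 14).

(⟸) Conversely, suppose N² ≡ 7 (mod 14). The only residue r in {0, …, 13} with r² ≡ 7 (mod 14) is r = 7, so N ≡ 7 (mod 14).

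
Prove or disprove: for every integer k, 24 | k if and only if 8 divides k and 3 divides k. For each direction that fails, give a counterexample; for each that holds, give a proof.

Converse. Suppose 8 ∣ k and 3 ∣ k. Any common multiple of 8 and 3 is a multiple of their lcm; here gcd(8, 3) = 1, so lcm(8, 3) = 8·3 = 24, so 24 ∣ k.

Forward direction. If 24 ∣ k, write k = 24q. Since 24 = 3·8, k = 8·(3q), so 8 ∣ k; and since 24 = 8·3, k = 3·(8q), so 3 ∣ k.

Both directions hold; the statement is true.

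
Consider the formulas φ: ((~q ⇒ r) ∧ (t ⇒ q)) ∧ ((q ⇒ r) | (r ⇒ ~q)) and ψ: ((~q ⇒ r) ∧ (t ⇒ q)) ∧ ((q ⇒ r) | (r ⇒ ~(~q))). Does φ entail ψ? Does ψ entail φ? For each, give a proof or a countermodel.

Both directions hold.

[⇒] Assume the antecedent. If q is true, the consequent reduces to true regardless of the other variables. If q is false, the antecedent forces (r = T, q = F, t = F), and the consequent holds there. Either way the consequent holds.

[⇐] Assume the antecedent. If q is true, the consequent reduces to true regardless of the other variables. If q is false, the antecedent forces (r = T, q = F, t = F), and the consequent holds there. Either way the consequent holds.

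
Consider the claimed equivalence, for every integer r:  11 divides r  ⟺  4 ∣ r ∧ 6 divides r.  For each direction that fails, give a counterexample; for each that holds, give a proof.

Neither direction holds.

(⟹) This fails: take r = 11. Certainly 11 ∣ 11, but 4 ∤ 11.

(⟸) This fails: take r = 12. Both 4 ∣ 12 and 6 ∣ 12, yet 12 is not a multiple of 11 (since 12 = 1·11 + 1), so 11 ∤ 12.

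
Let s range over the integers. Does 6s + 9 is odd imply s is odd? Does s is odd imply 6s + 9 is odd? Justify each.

Only the reverse direction holds.

(→) This fails: take s = 0. Then 6s + 9 = 9, which is odd, yet s = 0 is even, not odd.

(←) Suppose s is odd. Since 6 is even, 6s is even for every s, so 6s + 9 has the same parity as 9, which is odd. Hence 6s + 9 is odd.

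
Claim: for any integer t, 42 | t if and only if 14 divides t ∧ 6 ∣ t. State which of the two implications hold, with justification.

Both directions hold.

(⟹) If 42 ∣ t, write t = 42q. Since 42 = 3·14, t = 14·(3q), so 14 ∣ t; and since 42 = 7·6, t = 6·(7q), so 6 ∣ t.

(⟸) Suppose 14 ∣ t and 6 ∣ t. Any common multiple of 14 and 6 is a multiple of their lcm; here lcm(14, 6) = 14·6/gcd(14, 6) = 84/2 = 42, so 42 ∣ t.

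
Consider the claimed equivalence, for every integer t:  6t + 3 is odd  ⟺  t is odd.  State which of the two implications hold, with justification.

(⇒) fails; (⇐) holds.

(→) This fails: take t = 4. Then 6t + 3 = 27, which is odd, yet t = 4 is even, not odd.

(←) Suppose t is odd. Since 6 is even, 6t is even for every t, so 6t + 3 has the same parity as 3, which is odd. Hence 6t + 3 is odd.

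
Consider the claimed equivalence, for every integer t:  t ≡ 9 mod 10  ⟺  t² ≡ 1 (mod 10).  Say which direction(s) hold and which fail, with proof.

Only the forward direction holds.

Converse. This fails: take t = 1. Then 1² = 1 ≡ 1 (mod 10), yet 1 ≡ 1 (mod 10), not 9.

Forward direction. Suppose t ≡ 9 mod 10. Write t = 10j + 9. Then (10j + 9)² = 100j² + 180j + 81 = 10(10j² + 18j + 8) + 1, so t² ≡ 1 (mod 10).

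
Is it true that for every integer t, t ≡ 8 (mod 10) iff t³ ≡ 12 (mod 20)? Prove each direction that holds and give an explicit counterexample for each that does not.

Both directions hold; the statement is true.

[⇒] Suppose t ≡ 8 (mod 10). Working modulo 20, t ∈ {8, 18}; for each such r, r³ ≡ 12 (mod 20).

[⇐] Conversely, the residues r modulo 20 with r³ ≡ 12 (mod 20) are exactly {8, 18}, and each is ≡ 8 (mod 10).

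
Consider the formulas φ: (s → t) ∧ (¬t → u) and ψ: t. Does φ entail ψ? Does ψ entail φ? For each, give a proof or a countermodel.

(⇒) fails; (⇐) holds.

(⇒) This fails. Under s = F, t = F, u = T, the left side is true but the right side is false.

(⇐) Assume the antecedent. If s is true, the antecedent forces (s = T, t = T, u = F) or (s = T, t = T, u = T), and (s → t) ∧ (¬t → u) holds there. If s is false, the antecedent forces (s = F, t = T, u = F) or (s = F, t = T, u = T), and (s → t) ∧ (¬t → u) holds there. Either way (s → t) ∧ (¬t → u) holds.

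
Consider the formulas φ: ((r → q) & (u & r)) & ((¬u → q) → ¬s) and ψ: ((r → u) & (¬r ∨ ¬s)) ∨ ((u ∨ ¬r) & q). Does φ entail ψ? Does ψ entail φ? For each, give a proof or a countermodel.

The forward direction holds; the converse fails.

(→) Assume the antecedent. If u is true, the antecedent forces (u = T, q = T, r = T, s = F), and the consequent holds there. If u is false, the antecedent cannot hold. Either way the consequent holds.

(←) This fails. Under u = F, q = F, r = F, s = F, the left side is false but the right side is true.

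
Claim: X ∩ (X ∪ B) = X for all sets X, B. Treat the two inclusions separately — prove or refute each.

(⊆) Let x ∈ X ∩ (X ∪ B). Then either x ∈ X and x ∉ B; or x ∈ X ∩ B. In each case x ∈ X, so X ∩ (X ∪ B) ⊆ X.

(⊇) Let x ∈ X. Then either x ∈ X and x ∉ B; or x ∈ X ∩ B. In each case x ∈ X ∩ (X ∪ B), so X ⊆ X ∩ (X ∪ B).

The two sets are equal.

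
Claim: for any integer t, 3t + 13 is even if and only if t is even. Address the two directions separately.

Forward direction. This fails: t = 1 gives 3t + 13 = 16, which is even, but 1 is odd, not even.

Converse. This also fails: t = 0 is even, but 3t + 13 = 13 is odd, not even.

Neither direction holds.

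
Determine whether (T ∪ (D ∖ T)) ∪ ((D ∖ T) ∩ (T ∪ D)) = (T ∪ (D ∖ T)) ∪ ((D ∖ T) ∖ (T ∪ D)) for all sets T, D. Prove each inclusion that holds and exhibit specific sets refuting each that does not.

The two sets are equal.

(⊆) Let x ∈ (T ∪ (D ∖ T)) ∪ ((D ∖ T) ∩ (T ∪ D)). Then either x ∈ T and x ∉ D; or x ∈ D and x ∉ T; or x ∈ T ∩ D. In each case x ∈ (T ∪ (D ∖ T)) ∪ ((D ∖ T) ∖ (T ∪ D)), so (T ∪ (D ∖ T)) ∪ ((D ∖ T) ∩ (T ∪ D)) ⊆ (T ∪ (D ∖ T)) ∪ ((D ∖ T) ∖ (T ∪ D)).

(⊇) Let x ∈ (T ∪ (D ∖ T)) ∪ ((D ∖ T) ∖ (T ∪ D)). Then either x ∈ T and x ∉ D; or x ∈ D and x ∉ T; or x ∈ T ∩ D. In each case x ∈ (T ∪ (D ∖ T)) ∪ ((D ∖ T) ∩ (T ∪ D)), so (T ∪ (D ∖ T)) ∪ ((D ∖ T) ∖ (T ∪ D)) ⊆ (T ∪ (D ∖ T)) ∪ ((D ∖ T) ∩ (T ∪ D)).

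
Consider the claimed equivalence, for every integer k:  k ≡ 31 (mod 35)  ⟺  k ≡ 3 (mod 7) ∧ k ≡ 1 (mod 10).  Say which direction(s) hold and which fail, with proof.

(⇒) fails; (⇐) holds.

(⇒) This fails: k = 66 gives 66 ≡ 31 (mod 35) but 66 ≡ 6 (mod 10), so the conjunction on the right does not hold.

(⇐) Conversely, if k ≡ 3 (mod 7) and k ≡ 1 (mod 10), then by the Chinese remainder theorem k ≡ 31 (mod 70). Since 31 ≡ 31 (mod 35) and 35 ∣ 70, we get k ≡ 31 (mod 35).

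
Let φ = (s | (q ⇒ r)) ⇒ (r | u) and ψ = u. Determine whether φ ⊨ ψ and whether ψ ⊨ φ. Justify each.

Only the reverse direction holds.

(⇒) This fails. Under q = T, r = F, s = F, u = F, the left side is true but the right side is false.

(⇐) Assume the antecedent. If u is true, (s | (q ⇒ r)) ⇒ (r | u) reduces to true regardless of the other variables. If u is false, the antecedent cannot hold. Either way (s | (q ⇒ r)) ⇒ (r | u) holds.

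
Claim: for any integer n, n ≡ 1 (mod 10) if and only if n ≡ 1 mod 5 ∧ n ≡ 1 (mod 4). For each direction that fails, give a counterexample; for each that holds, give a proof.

(⇒) fails; (⇐) holds.

[⇒] This fails: n = 11 gives 11 ≡ 1 (mod 10) but 11 ≡ 3 (mod 4), so the conjunction on the right does not hold.

[⇐] Conversely, if n ≡ 1 (mod 5) and n ≡ 1 (mod 4), then by the Chinese remainder theorem n ≡ 1 (mod 20). Since 1 ≡ 1 (mod 10) and 10 ∣ 20, we get n ≡ 1 (mod 10).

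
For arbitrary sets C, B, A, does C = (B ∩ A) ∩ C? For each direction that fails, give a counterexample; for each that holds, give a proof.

The sets are not equal: only the reverse inclusion holds.

(⊆) This inclusion fails. Take C = {1}, B = ∅, A = ∅; then 1 ∈ C but 1 ∉ (B ∩ A) ∩ C.

(⊇) Let x ∈ (B ∩ A) ∩ C. Then x ∈ C ∩ B ∩ A, from which x ∈ C.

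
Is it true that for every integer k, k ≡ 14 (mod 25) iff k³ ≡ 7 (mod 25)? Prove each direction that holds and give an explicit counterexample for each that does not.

(⇒) This fails: take k = 14. Then 14 ≡ 14 (mod 25), but 14³ = 2744 ≡ 19 (mod 25), not 7.

(⇐) This fails: take k = 18. Then 18³ = 5832 ≡ 7 (mod 25), yet 18 ≡ 18 (mod 25), not 14.

Neither direction holds.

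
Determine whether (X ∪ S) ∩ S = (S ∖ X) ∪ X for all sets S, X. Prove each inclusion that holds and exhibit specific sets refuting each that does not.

(⟹) Let x ∈ (X ∪ S) ∩ S. Then either x ∈ S and x ∉ X; or x ∈ S ∩ X. In each case x ∈ (S ∖ X) ∪ X, so (X ∪ S) ∩ S ⊆ (S ∖ X) ∪ X.

(⟸) This inclusion fails. Take S = ∅, X = {1}; then 1 ∈ (S ∖ X) ∪ X but 1 ∉ (X ∪ S) ∩ S.

(⊆) holds; (⊇) fails.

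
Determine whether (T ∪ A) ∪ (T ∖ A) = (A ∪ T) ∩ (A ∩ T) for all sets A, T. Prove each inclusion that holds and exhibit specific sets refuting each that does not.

(⊆) This inclusion fails. Take A = {1}, T = ∅; then 1 ∈ (T ∪ A) ∪ (T ∖ A) but 1 ∉ (A ∪ T) ∩ (A ∩ T).

(⊇) Let x ∈ (A ∪ T) ∩ (A ∩ T). Then x ∈ A ∩ T, from which x ∈ (T ∪ A) ∪ (T ∖ A).

(⊆) fails; (⊇) holds.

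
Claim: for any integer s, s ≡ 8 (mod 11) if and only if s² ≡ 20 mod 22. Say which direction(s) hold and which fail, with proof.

Forward direction. This fails: take s = 19. Then 19 ≡ 8 (mod 11), but 19² = 361 ≡ 9 (mod 22), not 20.

Converse. This fails: take s = 14. Then 14² = 196 ≡ 20 (mod 22), yet 14 ≡ 3 (mod 11), not 8.

Both directions fail.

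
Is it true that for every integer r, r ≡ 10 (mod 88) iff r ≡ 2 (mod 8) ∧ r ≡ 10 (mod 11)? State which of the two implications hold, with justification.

Both implications hold.

(⇒) Suppose r ≡ 10 (mod 88); write r = 88j + 10. Since 8 ∣ 88, reducing mod 8 gives r ≡ 10 ≡ 2 (mod 8); since 11 ∣ 88, reducing mod 11 gives r ≡ 10 (mod 11).

(⇐) Conversely, if r ≡ 2 (mod 8) and r ≡ 10 (mod 11), then by the Chinese remainder theorem r ≡ 10 (mod 88). This is exactly r ≡ 10 (mod 88).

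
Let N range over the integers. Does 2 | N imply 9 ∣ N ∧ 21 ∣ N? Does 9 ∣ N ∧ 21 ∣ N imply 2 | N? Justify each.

(⇒) fails and (⇐) fails.

(⇒) This fails: take N = 2. Certainly 2 ∣ 2, but 9 ∤ 2.

(⇐) This fails: take N = 63. Both 9 ∣ 63 and 21 ∣ 63, yet 63 is not a multiple of 2 (since 63 = 31·2 + 1), so 2 ∤ 63.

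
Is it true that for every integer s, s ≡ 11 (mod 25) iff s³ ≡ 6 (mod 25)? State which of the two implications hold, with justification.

Both directions hold.

(→) Suppose s ≡ 11 (mod 25). Write s = 25j + 11. Then (25j + 11)³ = 15625j³ + 20625j² + 9075j + 1331 = 25(625j³ + 825j² + 363j + 53) + 6, so s³ ≡ 6 (mod 25).

(←) Conversely, suppose s³ ≡ 6 (mod 25). The only residue r in {0, …, 24} with r³ ≡ 6 (mod 25) is r = 11, so s ≡ 11 (mod 25).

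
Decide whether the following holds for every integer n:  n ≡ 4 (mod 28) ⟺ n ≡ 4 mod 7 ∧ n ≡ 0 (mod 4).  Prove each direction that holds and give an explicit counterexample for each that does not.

[⇒] Suppose n ≡ 4 (mod 28); write n = 28j + 4. Since 7 ∣ 28, reducing mod 7 gives n ≡ 4 (mod 7); since 4 ∣ 28, reducing mod 4 gives n ≡ 4 ≡ 0 (mod 4).

[⇐] Conversely, if n ≡ 4 (mod 7) and n ≡ 0 (mod 4), then by the Chinese remainder theorem n ≡ 4 (mod 28). This is exactly n ≡ 4 (mod 28).

Equivalent; both directions hold.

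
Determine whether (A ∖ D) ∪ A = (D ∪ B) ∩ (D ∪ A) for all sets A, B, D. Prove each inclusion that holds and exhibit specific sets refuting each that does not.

(⊆) fails and (⊇) fails.

(⊆) This inclusion fails. Take A = {1}, B = ∅, D = ∅; then 1 ∈ (A ∖ D) ∪ A but 1 ∉ (D ∪ B) ∩ (D ∪ A).

(⊇) This inclusion fails. Take A = ∅, B = ∅, D = {1}; then 1 ∈ (D ∪ B) ∩ (D ∪ A) but 1 ∉ (A ∖ D) ∪ A.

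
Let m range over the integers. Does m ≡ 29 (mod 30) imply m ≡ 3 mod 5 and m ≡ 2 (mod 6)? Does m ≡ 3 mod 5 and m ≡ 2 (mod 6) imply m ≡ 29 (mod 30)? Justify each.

(⟹) This fails: m = 29 gives 29 ≡ 29 (mod 30) but 29 ≡ 4 (mod 5), so the conjunction on the right does not hold.

(⟸) This fails: m = 8 satisfies both congruences on the right (8 ≡ 3 mod 5 and 8 ≡ 2 mod 6) yet 8 ≡ 8 (mod 30), not 29.

Neither direction holds.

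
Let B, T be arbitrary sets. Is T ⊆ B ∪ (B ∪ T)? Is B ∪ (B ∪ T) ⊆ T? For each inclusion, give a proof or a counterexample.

The sets are not equal: only the forward inclusion holds.

(⊆) Let x ∈ T. Then either x ∈ T and x ∉ B; or x ∈ B ∩ T. In each case x ∈ B ∪ (B ∪ T), so T ⊆ B ∪ (B ∪ T).

(⊇) This inclusion fails. Take B = {1}, T = ∅; then 1 ∈ B ∪ (B ∪ T) but 1 ∉ T.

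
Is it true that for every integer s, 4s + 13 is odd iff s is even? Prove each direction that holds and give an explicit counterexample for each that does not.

(→) This fails: take s = 5. Then 4s + 13 = 33, which is odd, yet s = 5 is odd, not even.

(←) Suppose s is even. Since 4 is even, 4s is even for every s, so 4s + 13 has the same parity as 13, which is odd. Hence 4s + 13 is odd.

(⇒) fails; (⇐) holds.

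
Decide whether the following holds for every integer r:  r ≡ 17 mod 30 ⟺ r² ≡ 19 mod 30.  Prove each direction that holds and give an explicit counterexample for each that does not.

Only the forward implication holds.

(←) This fails: take r = 7. Then 7² = 49 ≡ 19 (mod 30), yet 7 ≡ 7 (mod 30), not 17.

(→) Suppose r ≡ 17 mod 30. Write r = 30j + 17. Then (30j + 17)² = 900j² + 1020j + 289 = 30(30j² + 34j + 9) + 19, so r² ≡ 19 (mod 30).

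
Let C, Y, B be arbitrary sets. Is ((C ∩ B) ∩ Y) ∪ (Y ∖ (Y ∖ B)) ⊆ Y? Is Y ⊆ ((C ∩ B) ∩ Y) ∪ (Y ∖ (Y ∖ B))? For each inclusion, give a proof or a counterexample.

Forward inclusion. Let x ∈ ((C ∩ B) ∩ Y) ∪ (Y ∖ (Y ∖ B)). Then either x ∈ Y ∩ B and x ∉ C; or x ∈ C ∩ Y ∩ B. In each case x ∈ Y, so ((C ∩ B) ∩ Y) ∪ (Y ∖ (Y ∖ B)) ⊆ Y.

Reverse inclusion. This inclusion fails. Take C = ∅, Y = {1}, B = ∅; then 1 ∈ Y but 1 ∉ ((C ∩ B) ∩ Y) ∪ (Y ∖ (Y ∖ B)).

Only the forward inclusion holds.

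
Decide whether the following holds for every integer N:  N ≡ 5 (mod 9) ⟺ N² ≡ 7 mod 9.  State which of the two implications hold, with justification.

The forward direction holds; the converse fails.

(→) Suppose N ≡ 5 (mod 9). Write N = 9j + 5. Then (9j + 5)² = 81j² + 90j + 25 = 9(9j² + 10j + 2) + 7, so N² ≡ 7 (mod 9).

(←) This fails: take N = 4. Then 4² = 16 ≡ 7 (mod 9), yet 4 ≡ 4 (mod 9), not 5.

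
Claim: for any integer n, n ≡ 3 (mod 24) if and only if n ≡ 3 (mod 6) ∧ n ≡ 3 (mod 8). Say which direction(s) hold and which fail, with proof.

The biconditional holds.

(→) Suppose n ≡ 3 (mod 24); write n = 24j + 3. Since 6 ∣ 24, reducing mod 6 gives n ≡ 3 (mod 6); since 8 ∣ 24, reducing mod 8 gives n ≡ 3 (mod 8).

(←) Conversely, if n ≡ 3 (mod 6) and n ≡ 3 (mod 8), then by the Chinese remainder theorem n ≡ 3 (mod 24). This is exactly n ≡ 3 (mod 24).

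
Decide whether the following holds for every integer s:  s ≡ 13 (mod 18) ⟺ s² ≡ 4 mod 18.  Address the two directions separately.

Both directions fail.

(⇒) This fails: take s = 13. Then 13 ≡ 13 (mod 18), but 13² = 169 ≡ 7 (mod 18), not 4.

(⇐) This fails: take s = 2. Then 2² = 4 ≡ 4 (mod 18), yet 2 ≡ 2 (mod 18), not 13.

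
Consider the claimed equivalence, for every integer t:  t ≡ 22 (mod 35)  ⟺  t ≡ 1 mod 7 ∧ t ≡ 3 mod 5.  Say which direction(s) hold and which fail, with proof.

Neither implication holds.

(⇒) This fails: t = 22 gives 22 ≡ 22 (mod 35) but 22 ≡ 2 (mod 5), so the conjunction on the right does not hold.

(⇐) This fails: t = 8 satisfies both congruences on the right (8 ≡ 1 mod 7 and 8 ≡ 3 mod 5) yet 8 ≡ 8 (mod 35), not 22.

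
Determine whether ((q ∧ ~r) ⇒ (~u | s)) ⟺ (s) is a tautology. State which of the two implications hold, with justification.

Only the reverse direction holds.

(→) This fails. Under r = F, s = F, q = F, u = F, the left side is true but the right side is false.

(←) Assume the antecedent. If s is true, (q ∧ ~r) ⇒ (~u | s) reduces to true regardless of the other variables. If s is false, the antecedent cannot hold. Either way (q ∧ ~r) ⇒ (~u | s) holds.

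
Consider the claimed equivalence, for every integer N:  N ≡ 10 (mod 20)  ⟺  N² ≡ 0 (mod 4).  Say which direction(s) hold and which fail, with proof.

[⇒] Suppose N ≡ 10 (mod 20). Then N² ≡ 10² = 100 (mod 20), and since 4 ∣ 20, also N² ≡ 0 (mod 4).

[⇐] This fails: take N = 0. Then 0² = 0 ≡ 0 (mod 4), yet 0 ≡ 0 (mod 20), not 10.

Not equivalent: only (⇒) holds.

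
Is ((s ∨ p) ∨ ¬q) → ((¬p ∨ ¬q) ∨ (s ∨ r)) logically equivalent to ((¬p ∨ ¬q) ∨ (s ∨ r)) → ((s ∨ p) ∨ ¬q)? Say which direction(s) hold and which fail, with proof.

Neither direction holds.

[⇒] This fails. Under r = F, s = F, p = F, q = T, the left side is true but the right side is false.

[⇐] This fails. Under r = F, s = F, p = T, q = T, the left side is false but the right side is true.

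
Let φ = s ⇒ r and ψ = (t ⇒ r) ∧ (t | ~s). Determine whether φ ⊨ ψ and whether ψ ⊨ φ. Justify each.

[⇒] This fails. Under s = T, r = T, t = F, the left side is true but the right side is false.

[⇐] Assume the antecedent. If s is true, the antecedent forces (s = T, r = T, t = T), and s ⇒ r holds there. If s is false, s ⇒ r reduces to true regardless of the other variables. Either way s ⇒ r holds.

Not equivalent: only (⇐) holds.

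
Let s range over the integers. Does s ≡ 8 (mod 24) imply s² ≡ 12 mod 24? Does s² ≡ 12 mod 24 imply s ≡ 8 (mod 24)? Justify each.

(⇒) This fails: take s = 8. Then 8 ≡ 8 (mod 24), but 8² = 64 ≡ 16 (mod 24), not 12.

(⇐) This fails: take s = 6. Then 6² = 36 ≡ 12 (mod 24), yet 6 ≡ 6 (mod 24), not 8.

Neither direction holds.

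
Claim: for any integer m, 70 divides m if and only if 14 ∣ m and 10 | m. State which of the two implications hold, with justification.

Both implications hold.

[⇒] If 70 ∣ m, write m = 70q. Since 70 = 5·14, m = 14·(5q), so 14 ∣ m; and since 70 = 7·10, m = 10·(7q), so 10 ∣ m.

[⇐] Suppose 14 ∣ m and 10 ∣ m. Any common multiple of 14 and 10 is a multiple of their lcm; here lcm(14, 10) = 14·10/gcd(14, 10) = 140/2 = 70, so 70 ∣ m.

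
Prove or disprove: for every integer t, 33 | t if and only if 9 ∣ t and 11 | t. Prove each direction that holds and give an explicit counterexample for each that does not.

Not equivalent: only (⇐) holds.

(→) This fails: take t = 33. Certainly 33 ∣ 33, but 9 ∤ 33.

(←) Suppose 9 ∣ t and 11 ∣ t. Any common multiple of 9 and 11 is a multiple of their lcm; here gcd(9, 11) = 1, so lcm(9, 11) = 9·11 = 99, so 99 ∣ t. Since 33 ∣ 99, it follows that 33 ∣ t.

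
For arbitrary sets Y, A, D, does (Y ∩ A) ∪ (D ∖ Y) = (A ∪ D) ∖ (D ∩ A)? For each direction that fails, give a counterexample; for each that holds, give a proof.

(⊆) This inclusion fails. Take Y = ∅, A = {1}, D = {1}; then 1 ∈ (Y ∩ A) ∪ (D ∖ Y) but 1 ∉ (A ∪ D) ∖ (D ∩ A).

(⊇) This inclusion fails. Take Y = ∅, A = {1}, D = ∅; then 1 ∈ (A ∪ D) ∖ (D ∩ A) but 1 ∉ (Y ∩ A) ∪ (D ∖ Y).

Neither inclusion holds.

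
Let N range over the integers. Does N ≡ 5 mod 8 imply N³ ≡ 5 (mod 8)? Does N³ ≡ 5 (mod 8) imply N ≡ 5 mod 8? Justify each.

(⟹) Suppose N ≡ 5 mod 8. Write N = 8j + 5. Then (8j + 5)³ = 512j³ + 960j² + 600j + 125 = 8(64j³ + 120j² + 75j + 15) + 5, so N³ ≡ 5 (mod 8).

(⟸) Conversely, suppose N³ ≡ 5 (mod 8). The only residue r in {0, …, 7} with r³ ≡ 5 (mod 8) is r = 5, so N ≡ 5 (mod 8).

Both implications hold.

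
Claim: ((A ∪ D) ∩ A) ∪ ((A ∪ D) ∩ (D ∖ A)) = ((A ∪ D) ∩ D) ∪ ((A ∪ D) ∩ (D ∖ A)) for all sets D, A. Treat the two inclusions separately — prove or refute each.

The sets are not equal: only the reverse inclusion holds.

Forward inclusion. This inclusion fails. Take D = ∅, A = {1}; then 1 ∈ ((A ∪ D) ∩ A) ∪ ((A ∪ D) ∩ (D ∖ A)) but 1 ∉ ((A ∪ D) ∩ D) ∪ ((A ∪ D) ∩ (D ∖ A)).

Reverse inclusion. Let x ∈ ((A ∪ D) ∩ D) ∪ ((A ∪ D) ∩ (D ∖ A)). Then either x ∈ D and x ∉ A; or x ∈ D ∩ A. In each case x ∈ ((A ∪ D) ∩ A) ∪ ((A ∪ D) ∩ (D ∖ A)), so ((A ∪ D) ∩ D) ∪ ((A ∪ D) ∩ (D ∖ A)) ⊆ ((A ∪ D) ∩ A) ∪ ((A ∪ D) ∩ (D ∖ A)).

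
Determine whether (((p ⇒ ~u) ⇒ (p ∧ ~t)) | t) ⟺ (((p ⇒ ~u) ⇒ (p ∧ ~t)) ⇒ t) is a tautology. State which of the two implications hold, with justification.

Forward direction. This fails. Under p = T, u = F, t = F, the left side is true but the right side is false.

Converse. This fails. Under p = F, u = F, t = F, the left side is false but the right side is true.

Neither direction holds.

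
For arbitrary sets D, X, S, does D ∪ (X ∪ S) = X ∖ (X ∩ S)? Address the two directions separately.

The sets are not equal: only the reverse inclusion holds.

(⟹) This inclusion fails. Take D = {1}, X = ∅, S = ∅; then 1 ∈ D ∪ (X ∪ S) but 1 ∉ X ∖ (X ∩ S).

(⟸) Let x ∈ X ∖ (X ∩ S). Then either x ∈ X and x ∉ D, S; or x ∈ D ∩ X and x ∉ S. In each case x ∈ D ∪ (X ∪ S), so X ∖ (X ∩ S) ⊆ D ∪ (X ∪ S).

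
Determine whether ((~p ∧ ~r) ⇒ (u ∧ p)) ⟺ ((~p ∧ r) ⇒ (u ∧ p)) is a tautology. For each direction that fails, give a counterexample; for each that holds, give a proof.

[⇒] This fails. Under r = T, u = F, p = F, the left side is true but the right side is false.

[⇐] This fails. Under r = F, u = F, p = F, the left side is false but the right side is true.

(⇒) fails and (⇐) fails.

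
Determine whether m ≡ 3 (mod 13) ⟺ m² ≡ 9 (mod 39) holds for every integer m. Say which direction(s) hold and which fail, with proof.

(⇒) fails and (⇐) fails.

(⟹) This fails: take m = 16. Then 16 ≡ 3 (mod 13), but 16² = 256 ≡ 22 (mod 39), not 9.

(⟸) This fails: take m = 36. Then 36² = 1296 ≡ 9 (mod 39), yet 36 ≡ 10 (mod 13), not 3.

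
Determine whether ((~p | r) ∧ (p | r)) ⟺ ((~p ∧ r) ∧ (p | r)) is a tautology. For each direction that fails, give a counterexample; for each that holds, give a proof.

(⇒) This fails. Under p = T, r = T, the left side is true but the right side is false.

(⇐) Assume the antecedent. If p is true, the antecedent cannot hold. If p is false, the antecedent forces (p = F, r = T), and (~p | r) ∧ (p | r) holds there. Either way (~p | r) ∧ (p | r) holds.

(⇒) fails; (⇐) holds.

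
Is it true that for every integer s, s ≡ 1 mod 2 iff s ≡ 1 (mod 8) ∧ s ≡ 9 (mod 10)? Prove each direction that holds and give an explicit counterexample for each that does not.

Only the reverse direction holds.

(→) This fails: s = 1 gives 1 ≡ 1 (mod 2) but 1 ≡ 1 (mod 10), so the conjunction on the right does not hold.

(←) Conversely, if s ≡ 1 (mod 8) and s ≡ 9 (mod 10), then by the Chinese remainder theorem s ≡ 9 (mod 40). Since 9 ≡ 1 (mod 2) and 2 ∣ 40, we get s ≡ 1 (mod 2).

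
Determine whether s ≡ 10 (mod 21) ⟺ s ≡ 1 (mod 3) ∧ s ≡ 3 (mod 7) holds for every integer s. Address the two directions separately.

(⇒) Suppose s ≡ 10 (mod 21); write s = 21j + 10. Since 3 ∣ 21, reducing mod 3 gives s ≡ 10 ≡ 1 (mod 3); since 7 ∣ 21, reducing mod 7 gives s ≡ 10 ≡ 3 (mod 7).

(⇐) Conversely, if s ≡ 1 (mod 3) and s ≡ 3 (mod 7), then by the Chinese remainder theorem s ≡ 10 (mod 21). This is exactly s ≡ 10 (mod 21).

Both directions hold; the statement is true.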